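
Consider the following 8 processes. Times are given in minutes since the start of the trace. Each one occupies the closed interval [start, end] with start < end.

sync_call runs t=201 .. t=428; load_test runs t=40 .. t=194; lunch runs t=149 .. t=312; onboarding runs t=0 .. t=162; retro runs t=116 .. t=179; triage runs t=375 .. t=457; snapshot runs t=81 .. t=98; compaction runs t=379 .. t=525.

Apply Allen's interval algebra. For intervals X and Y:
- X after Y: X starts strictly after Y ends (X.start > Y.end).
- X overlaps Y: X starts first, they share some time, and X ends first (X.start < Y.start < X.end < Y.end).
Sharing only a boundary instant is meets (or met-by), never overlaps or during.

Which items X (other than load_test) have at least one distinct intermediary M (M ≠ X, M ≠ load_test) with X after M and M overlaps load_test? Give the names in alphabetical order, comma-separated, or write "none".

compaction, sync_call, triage

Target load_test = [t=40, t=194].
Intermediaries M with M overlaps load_test: onboarding.
Via onboarding — items with X after onboarding: compaction, sync_call, triage.
Union: compaction, sync_call, triage.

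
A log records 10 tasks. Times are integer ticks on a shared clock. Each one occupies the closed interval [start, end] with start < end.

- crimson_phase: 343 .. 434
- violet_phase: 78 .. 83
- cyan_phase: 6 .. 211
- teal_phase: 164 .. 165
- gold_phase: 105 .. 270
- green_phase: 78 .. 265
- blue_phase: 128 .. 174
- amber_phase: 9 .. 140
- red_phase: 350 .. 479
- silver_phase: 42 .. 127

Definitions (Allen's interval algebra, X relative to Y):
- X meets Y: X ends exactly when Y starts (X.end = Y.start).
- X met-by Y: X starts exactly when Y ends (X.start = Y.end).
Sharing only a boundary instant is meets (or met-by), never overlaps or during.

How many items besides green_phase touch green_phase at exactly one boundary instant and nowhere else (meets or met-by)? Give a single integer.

Target green_phase = [78, 265].
amber_phase [9, 140] → overlaps → no.
blue_phase [128, 174] → during → no.
crimson_phase [343, 434] → after → no.
cyan_phase [6, 211] → overlaps → no.
gold_phase [105, 270] → overlapped-by → no.
red_phase [350, 479] → after → no.
silver_phase [42, 127] → overlaps → no.
teal_phase [164, 165] → during → no.
violet_phase [78, 83] → starts → no.
Total: 0.

0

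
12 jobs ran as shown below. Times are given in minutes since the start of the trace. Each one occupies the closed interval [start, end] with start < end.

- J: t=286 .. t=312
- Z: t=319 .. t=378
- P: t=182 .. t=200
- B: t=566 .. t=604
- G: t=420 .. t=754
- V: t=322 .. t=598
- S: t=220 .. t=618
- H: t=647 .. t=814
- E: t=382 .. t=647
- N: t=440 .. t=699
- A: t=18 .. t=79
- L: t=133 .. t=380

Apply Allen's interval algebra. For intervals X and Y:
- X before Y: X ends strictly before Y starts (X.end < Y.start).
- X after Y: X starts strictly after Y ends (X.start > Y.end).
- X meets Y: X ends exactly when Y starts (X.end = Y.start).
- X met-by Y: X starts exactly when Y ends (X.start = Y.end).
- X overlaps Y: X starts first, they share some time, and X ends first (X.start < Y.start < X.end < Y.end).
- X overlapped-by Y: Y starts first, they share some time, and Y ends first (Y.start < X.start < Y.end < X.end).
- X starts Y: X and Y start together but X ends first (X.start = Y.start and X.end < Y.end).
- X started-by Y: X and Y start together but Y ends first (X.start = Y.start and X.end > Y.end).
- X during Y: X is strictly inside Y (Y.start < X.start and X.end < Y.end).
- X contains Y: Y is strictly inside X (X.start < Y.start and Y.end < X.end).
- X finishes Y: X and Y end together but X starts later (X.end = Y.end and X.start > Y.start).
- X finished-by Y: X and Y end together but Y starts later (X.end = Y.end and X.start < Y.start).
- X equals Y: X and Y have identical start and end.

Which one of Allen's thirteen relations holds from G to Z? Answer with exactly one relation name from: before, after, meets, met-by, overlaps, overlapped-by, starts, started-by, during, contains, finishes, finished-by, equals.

after

G = [t=420, t=754]; Z = [t=319, t=378].
Compare endpoints: G.start > Z.start, G.start > Z.end, G.end > Z.start, G.end > Z.end.
That pattern is 'after'.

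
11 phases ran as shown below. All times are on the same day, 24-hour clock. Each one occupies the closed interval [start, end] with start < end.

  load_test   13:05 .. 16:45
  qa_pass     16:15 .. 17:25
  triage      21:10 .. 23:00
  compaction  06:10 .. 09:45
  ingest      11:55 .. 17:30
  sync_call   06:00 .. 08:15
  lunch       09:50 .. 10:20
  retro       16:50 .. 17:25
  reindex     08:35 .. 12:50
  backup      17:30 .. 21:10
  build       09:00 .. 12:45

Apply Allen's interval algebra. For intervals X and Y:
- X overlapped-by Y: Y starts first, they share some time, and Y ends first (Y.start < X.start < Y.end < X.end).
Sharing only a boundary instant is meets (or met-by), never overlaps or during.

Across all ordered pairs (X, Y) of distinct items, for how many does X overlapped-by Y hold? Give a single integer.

Checking all 110 ordered pairs for relation 'overlapped-by'; matching pairs in alphabetical order:
(build, compaction): build overlapped-by compaction ✓
(compaction, sync_call): compaction overlapped-by sync_call ✓
(ingest, build): ingest overlapped-by build ✓
(ingest, reindex): ingest overlapped-by reindex ✓
(qa_pass, load_test): qa_pass overlapped-by load_test ✓
(reindex, compaction): reindex overlapped-by compaction ✓
Count: 6.

6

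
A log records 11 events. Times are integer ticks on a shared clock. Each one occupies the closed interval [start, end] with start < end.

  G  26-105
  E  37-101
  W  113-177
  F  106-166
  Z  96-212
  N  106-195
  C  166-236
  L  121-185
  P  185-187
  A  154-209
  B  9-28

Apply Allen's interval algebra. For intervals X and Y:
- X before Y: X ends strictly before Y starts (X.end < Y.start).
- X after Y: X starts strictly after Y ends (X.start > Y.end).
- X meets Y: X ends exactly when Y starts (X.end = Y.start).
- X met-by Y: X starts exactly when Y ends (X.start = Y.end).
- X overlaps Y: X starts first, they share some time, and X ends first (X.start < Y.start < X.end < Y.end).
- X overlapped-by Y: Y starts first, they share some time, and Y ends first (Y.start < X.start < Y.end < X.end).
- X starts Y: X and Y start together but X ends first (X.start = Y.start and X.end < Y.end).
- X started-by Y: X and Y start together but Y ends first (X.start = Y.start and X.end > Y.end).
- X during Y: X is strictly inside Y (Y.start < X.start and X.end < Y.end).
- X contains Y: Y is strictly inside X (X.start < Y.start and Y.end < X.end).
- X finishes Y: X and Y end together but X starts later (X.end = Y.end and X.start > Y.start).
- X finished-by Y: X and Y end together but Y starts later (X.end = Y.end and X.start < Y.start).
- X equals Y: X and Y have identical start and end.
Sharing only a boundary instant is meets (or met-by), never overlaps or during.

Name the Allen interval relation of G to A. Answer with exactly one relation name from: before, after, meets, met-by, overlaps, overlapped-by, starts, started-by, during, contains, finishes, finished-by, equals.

before

G = [26, 105]; A = [154, 209].
Compare endpoints: G.start < A.start, G.start < A.end, G.end < A.start, G.end < A.end.
That pattern is 'before'.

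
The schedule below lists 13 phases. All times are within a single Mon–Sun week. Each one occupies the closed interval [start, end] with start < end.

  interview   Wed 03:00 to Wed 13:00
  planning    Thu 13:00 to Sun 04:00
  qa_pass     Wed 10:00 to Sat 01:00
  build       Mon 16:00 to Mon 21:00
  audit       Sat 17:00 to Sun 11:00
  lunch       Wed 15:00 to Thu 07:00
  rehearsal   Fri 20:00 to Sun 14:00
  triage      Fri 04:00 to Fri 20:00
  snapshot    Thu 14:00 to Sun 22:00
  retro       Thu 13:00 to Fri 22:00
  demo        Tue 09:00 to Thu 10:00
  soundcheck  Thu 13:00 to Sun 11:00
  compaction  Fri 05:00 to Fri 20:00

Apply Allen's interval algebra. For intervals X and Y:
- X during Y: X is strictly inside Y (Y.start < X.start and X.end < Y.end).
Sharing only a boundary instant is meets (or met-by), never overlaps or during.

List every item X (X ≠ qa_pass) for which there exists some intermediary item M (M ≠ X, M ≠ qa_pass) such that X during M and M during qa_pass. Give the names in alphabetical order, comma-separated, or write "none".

Target qa_pass = [Wed 10:00, Sat 01:00].
Intermediaries M with M during qa_pass: compaction, lunch, retro, triage.
Via compaction — items with X during compaction: none.
Via lunch — items with X during lunch: none.
Via retro — items with X during retro: compaction, triage.
Via triage — items with X during triage: none.
Union: compaction, triage.

compaction, triage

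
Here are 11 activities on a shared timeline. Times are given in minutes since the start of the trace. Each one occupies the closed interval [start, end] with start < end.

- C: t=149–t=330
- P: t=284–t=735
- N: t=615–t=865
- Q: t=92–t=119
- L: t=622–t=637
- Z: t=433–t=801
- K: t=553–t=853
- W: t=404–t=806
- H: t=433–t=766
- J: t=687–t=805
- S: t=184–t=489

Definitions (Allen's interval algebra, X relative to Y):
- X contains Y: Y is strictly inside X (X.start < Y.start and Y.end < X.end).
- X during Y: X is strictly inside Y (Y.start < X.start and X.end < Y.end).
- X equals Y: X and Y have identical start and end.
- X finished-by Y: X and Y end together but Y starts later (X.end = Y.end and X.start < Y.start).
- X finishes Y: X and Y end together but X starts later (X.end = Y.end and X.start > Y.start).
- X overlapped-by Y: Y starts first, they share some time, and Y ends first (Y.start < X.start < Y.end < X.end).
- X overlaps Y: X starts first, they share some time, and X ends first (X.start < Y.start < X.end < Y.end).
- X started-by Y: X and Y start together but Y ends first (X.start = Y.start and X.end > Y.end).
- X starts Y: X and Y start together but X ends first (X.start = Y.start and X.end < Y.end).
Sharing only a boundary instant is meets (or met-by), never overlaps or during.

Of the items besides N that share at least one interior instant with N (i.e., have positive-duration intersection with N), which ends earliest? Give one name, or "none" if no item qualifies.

L

Target N = [t=615, t=865].
C [t=149, t=330] → before → excluded.
H [t=433, t=766] → overlaps → candidate.
J [t=687, t=805] → during → candidate.
K [t=553, t=853] → overlaps → candidate.
L [t=622, t=637] → during → candidate.
P [t=284, t=735] → overlaps → candidate.
Q [t=92, t=119] → before → excluded.
S [t=184, t=489] → before → excluded.
W [t=404, t=806] → overlaps → candidate.
Z [t=433, t=801] → overlaps → candidate.
Among candidates, earliest end is t=637 → L.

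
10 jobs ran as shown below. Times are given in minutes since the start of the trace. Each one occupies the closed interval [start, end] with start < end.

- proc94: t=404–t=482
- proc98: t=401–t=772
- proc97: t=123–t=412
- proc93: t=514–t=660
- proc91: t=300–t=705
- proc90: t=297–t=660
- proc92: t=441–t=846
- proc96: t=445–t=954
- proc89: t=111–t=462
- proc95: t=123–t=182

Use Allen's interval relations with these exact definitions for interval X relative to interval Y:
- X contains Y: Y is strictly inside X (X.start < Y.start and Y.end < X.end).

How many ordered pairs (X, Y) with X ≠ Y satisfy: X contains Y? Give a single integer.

9

Checking all 90 ordered pairs for relation 'contains'; matching pairs in alphabetical order:
(proc89, proc95): proc89 contains proc95 ✓
(proc89, proc97): proc89 contains proc97 ✓
(proc90, proc94): proc90 contains proc94 ✓
(proc91, proc93): proc91 contains proc93 ✓
(proc91, proc94): proc91 contains proc94 ✓
(proc92, proc93): proc92 contains proc93 ✓
(proc96, proc93): proc96 contains proc93 ✓
(proc98, proc93): proc98 contains proc93 ✓
(proc98, proc94): proc98 contains proc94 ✓
Count: 9.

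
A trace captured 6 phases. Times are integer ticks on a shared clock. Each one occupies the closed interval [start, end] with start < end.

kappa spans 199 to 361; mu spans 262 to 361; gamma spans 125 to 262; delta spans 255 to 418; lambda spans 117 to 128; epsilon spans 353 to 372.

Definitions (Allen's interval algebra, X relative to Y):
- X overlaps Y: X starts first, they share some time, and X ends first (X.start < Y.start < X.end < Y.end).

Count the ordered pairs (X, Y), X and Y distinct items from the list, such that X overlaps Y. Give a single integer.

Checking all 30 ordered pairs for relation 'overlaps'; matching pairs in alphabetical order:
(gamma, delta): gamma overlaps delta ✓
(gamma, kappa): gamma overlaps kappa ✓
(kappa, delta): kappa overlaps delta ✓
(kappa, epsilon): kappa overlaps epsilon ✓
(lambda, gamma): lambda overlaps gamma ✓
(mu, epsilon): mu overlaps epsilon ✓
Count: 6.

6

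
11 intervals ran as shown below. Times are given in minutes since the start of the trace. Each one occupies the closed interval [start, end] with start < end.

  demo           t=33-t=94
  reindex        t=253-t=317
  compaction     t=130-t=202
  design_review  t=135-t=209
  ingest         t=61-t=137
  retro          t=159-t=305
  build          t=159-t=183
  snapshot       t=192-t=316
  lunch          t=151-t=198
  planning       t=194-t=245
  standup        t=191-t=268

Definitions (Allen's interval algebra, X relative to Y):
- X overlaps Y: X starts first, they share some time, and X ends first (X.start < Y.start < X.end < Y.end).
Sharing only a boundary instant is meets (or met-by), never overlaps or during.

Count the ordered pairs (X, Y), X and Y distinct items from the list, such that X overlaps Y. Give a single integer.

Checking all 110 ordered pairs for relation 'overlaps'; matching pairs in alphabetical order:
(compaction, design_review): compaction overlaps design_review ✓
(compaction, planning): compaction overlaps planning ✓
(compaction, retro): compaction overlaps retro ✓
(compaction, snapshot): compaction overlaps snapshot ✓
(compaction, standup): compaction overlaps standup ✓
(demo, ingest): demo overlaps ingest ✓
(design_review, planning): design_review overlaps planning ✓
(design_review, retro): design_review overlaps retro ✓
(design_review, snapshot): design_review overlaps snapshot ✓
(design_review, standup): design_review overlaps standup ✓
(ingest, compaction): ingest overlaps compaction ✓
(ingest, design_review): ingest overlaps design_review ✓
(lunch, planning): lunch overlaps planning ✓
(lunch, retro): lunch overlaps retro ✓
(lunch, snapshot): lunch overlaps snapshot ✓
(lunch, standup): lunch overlaps standup ✓
(retro, reindex): retro overlaps reindex ✓
(retro, snapshot): retro overlaps snapshot ✓
(snapshot, reindex): snapshot overlaps reindex ✓
(standup, reindex): standup overlaps reindex ✓
(standup, snapshot): standup overlaps snapshot ✓
Count: 21.

21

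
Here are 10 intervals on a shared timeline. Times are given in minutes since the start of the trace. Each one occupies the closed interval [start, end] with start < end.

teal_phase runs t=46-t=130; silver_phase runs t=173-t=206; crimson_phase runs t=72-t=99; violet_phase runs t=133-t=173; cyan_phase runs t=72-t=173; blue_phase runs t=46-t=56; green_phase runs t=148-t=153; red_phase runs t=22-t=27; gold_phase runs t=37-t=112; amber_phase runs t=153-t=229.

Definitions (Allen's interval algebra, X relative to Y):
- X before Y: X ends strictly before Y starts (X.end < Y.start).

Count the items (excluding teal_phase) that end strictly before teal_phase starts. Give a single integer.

1

Target teal_phase = [t=46, t=130].
amber_phase [t=153, t=229] → after → no.
blue_phase [t=46, t=56] → starts → no.
crimson_phase [t=72, t=99] → during → no.
cyan_phase [t=72, t=173] → overlapped-by → no.
gold_phase [t=37, t=112] → overlaps → no.
green_phase [t=148, t=153] → after → no.
red_phase [t=22, t=27] → before → counts.
silver_phase [t=173, t=206] → after → no.
violet_phase [t=133, t=173] → after → no.
Total: 1.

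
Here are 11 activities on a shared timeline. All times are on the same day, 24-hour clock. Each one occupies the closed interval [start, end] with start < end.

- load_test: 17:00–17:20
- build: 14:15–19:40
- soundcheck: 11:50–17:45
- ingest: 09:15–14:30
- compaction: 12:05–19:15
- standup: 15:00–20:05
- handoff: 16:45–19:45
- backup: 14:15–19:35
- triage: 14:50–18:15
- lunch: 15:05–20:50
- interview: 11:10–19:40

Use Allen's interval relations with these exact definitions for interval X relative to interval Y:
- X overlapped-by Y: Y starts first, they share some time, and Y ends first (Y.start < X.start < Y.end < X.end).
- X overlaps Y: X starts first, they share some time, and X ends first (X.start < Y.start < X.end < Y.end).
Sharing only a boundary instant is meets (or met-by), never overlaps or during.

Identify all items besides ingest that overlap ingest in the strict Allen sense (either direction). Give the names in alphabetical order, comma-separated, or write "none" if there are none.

Target ingest = [09:15, 14:30].
backup [14:15, 19:35] → overlapped-by → yes.
build [14:15, 19:40] → overlapped-by → yes.
compaction [12:05, 19:15] → overlapped-by → yes.
handoff [16:45, 19:45] → after → no.
interview [11:10, 19:40] → overlapped-by → yes.
load_test [17:00, 17:20] → after → no.
lunch [15:05, 20:50] → after → no.
soundcheck [11:50, 17:45] → overlapped-by → yes.
standup [15:00, 20:05] → after → no.
triage [14:50, 18:15] → after → no.
Result: backup, build, compaction, interview, soundcheck.

backup, build, compaction, interview, soundcheck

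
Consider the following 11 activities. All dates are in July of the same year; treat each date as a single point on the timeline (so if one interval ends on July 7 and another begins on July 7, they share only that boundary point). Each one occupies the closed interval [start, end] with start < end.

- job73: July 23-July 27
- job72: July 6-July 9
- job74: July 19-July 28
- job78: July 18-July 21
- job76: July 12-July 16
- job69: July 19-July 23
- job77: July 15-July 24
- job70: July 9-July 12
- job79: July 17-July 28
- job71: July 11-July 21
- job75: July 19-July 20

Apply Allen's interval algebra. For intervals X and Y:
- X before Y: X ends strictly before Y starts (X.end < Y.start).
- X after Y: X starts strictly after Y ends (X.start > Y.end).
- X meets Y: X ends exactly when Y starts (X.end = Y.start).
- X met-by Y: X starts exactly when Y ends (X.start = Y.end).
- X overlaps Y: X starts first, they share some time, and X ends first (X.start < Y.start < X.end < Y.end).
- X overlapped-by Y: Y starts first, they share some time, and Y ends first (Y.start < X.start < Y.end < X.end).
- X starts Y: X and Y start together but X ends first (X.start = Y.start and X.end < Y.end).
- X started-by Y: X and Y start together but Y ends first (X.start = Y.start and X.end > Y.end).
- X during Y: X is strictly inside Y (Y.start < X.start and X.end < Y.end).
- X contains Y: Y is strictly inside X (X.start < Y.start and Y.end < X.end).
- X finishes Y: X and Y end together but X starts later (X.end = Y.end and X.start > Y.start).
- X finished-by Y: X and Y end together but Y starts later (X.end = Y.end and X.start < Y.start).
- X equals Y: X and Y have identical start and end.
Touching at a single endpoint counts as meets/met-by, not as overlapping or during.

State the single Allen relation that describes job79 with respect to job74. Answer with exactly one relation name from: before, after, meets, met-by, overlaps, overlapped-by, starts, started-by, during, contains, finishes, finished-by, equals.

job79 = [July 17, July 28]; job74 = [July 19, July 28].
Compare endpoints: job79.start < job74.start, job79.start < job74.end, job79.end > job74.start, job79.end = job74.end.
That pattern is 'finished-by'.

finished-by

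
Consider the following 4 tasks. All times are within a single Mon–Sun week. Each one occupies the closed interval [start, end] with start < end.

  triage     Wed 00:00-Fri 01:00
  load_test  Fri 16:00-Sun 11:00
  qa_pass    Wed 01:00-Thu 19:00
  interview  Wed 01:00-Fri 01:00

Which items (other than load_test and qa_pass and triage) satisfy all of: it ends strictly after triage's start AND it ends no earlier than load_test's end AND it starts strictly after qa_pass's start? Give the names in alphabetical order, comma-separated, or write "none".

Conditions: its end is strictly after triage's start (X.end > Wed 00:00) AND its end is no earlier than load_test's end (X.end >= Sun 11:00) AND its start is strictly after qa_pass's start (X.start > Wed 01:00).
interview: end Fri 01:00 > Wed 00:00? ✓; end Fri 01:00 >= Sun 11:00? ✗; start Wed 01:00 > Wed 01:00? ✗ → no.
Result: none.

none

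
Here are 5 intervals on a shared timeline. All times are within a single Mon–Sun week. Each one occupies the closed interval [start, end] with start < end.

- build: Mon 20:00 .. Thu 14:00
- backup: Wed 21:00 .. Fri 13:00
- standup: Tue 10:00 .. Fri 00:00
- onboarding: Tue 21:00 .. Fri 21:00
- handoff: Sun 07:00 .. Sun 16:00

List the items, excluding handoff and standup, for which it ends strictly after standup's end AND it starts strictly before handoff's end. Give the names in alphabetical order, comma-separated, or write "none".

backup, onboarding

Conditions: its end is strictly after standup's end (X.end > Fri 00:00) AND its start is strictly before handoff's end (X.start < Sun 16:00).
backup: end Fri 13:00 > Fri 00:00? ✓; start Wed 21:00 < Sun 16:00? ✓ → yes.
build: end Thu 14:00 > Fri 00:00? ✗; start Mon 20:00 < Sun 16:00? ✓ → no.
onboarding: end Fri 21:00 > Fri 00:00? ✓; start Tue 21:00 < Sun 16:00? ✓ → yes.
Result: backup, onboarding.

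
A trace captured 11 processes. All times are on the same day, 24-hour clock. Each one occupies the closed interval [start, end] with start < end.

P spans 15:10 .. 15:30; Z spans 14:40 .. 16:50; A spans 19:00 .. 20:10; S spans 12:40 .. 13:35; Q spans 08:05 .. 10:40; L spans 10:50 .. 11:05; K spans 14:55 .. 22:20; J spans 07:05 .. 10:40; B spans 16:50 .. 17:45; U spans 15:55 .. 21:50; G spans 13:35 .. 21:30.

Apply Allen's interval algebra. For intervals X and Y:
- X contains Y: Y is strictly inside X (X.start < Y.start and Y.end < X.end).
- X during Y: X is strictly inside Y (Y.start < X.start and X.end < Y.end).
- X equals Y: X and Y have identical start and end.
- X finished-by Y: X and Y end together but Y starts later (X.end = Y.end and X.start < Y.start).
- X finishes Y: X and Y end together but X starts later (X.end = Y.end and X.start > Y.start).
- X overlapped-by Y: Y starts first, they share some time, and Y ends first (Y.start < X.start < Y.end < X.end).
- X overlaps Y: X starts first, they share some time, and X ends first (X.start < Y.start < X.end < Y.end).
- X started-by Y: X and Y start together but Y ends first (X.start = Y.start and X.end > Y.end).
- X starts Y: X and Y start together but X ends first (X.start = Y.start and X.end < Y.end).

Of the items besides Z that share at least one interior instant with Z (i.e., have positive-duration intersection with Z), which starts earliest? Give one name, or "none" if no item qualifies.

G

Target Z = [14:40, 16:50].
A [19:00, 20:10] → after → excluded.
B [16:50, 17:45] → met-by → excluded.
G [13:35, 21:30] → contains → candidate.
J [07:05, 10:40] → before → excluded.
K [14:55, 22:20] → overlapped-by → candidate.
L [10:50, 11:05] → before → excluded.
P [15:10, 15:30] → during → candidate.
Q [08:05, 10:40] → before → excluded.
S [12:40, 13:35] → before → excluded.
U [15:55, 21:50] → overlapped-by → candidate.
Among candidates, earliest start is 13:35 → G.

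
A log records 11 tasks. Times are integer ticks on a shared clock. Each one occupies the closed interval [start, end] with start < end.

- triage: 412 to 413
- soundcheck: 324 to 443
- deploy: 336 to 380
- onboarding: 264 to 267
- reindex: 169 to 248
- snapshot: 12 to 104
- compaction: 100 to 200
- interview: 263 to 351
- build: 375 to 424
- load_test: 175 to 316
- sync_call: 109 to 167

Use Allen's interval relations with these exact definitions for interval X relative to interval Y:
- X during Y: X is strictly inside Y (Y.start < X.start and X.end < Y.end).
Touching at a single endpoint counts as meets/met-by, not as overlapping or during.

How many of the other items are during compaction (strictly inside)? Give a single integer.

1

Target compaction = [100, 200].
build [375, 424] → after → no.
deploy [336, 380] → after → no.
interview [263, 351] → after → no.
load_test [175, 316] → overlapped-by → no.
onboarding [264, 267] → after → no.
reindex [169, 248] → overlapped-by → no.
snapshot [12, 104] → overlaps → no.
soundcheck [324, 443] → after → no.
sync_call [109, 167] → during → counts.
triage [412, 413] → after → no.
Total: 1.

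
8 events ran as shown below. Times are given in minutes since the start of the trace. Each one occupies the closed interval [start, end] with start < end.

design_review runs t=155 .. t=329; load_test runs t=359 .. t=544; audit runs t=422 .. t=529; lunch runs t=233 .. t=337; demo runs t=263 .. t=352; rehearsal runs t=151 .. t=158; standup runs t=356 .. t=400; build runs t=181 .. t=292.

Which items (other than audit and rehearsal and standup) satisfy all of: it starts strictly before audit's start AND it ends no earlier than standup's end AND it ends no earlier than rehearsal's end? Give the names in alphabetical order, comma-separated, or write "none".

load_test

Conditions: its start is strictly before audit's start (X.start < t=422) AND its end is no earlier than standup's end (X.end >= t=400) AND its end is no earlier than rehearsal's end (X.end >= t=158).
build: start t=181 < t=422? ✓; end t=292 >= t=400? ✗; end t=292 >= t=158? ✓ → no.
demo: start t=263 < t=422? ✓; end t=352 >= t=400? ✗; end t=352 >= t=158? ✓ → no.
design_review: start t=155 < t=422? ✓; end t=329 >= t=400? ✗; end t=329 >= t=158? ✓ → no.
load_test: start t=359 < t=422? ✓; end t=544 >= t=400? ✓; end t=544 >= t=158? ✓ → yes.
lunch: start t=233 < t=422? ✓; end t=337 >= t=400? ✗; end t=337 >= t=158? ✓ → no.
Result: load_test.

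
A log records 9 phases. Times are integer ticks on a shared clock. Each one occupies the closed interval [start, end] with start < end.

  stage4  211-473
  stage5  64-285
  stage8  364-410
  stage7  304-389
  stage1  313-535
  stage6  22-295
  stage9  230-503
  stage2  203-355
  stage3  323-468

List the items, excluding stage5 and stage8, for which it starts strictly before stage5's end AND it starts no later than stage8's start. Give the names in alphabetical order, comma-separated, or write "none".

Conditions: its start is strictly before stage5's end (X.start < 285) AND its start is no later than stage8's start (X.start <= 364).
stage1: start 313 < 285? ✗; start 313 <= 364? ✓ → no.
stage2: start 203 < 285? ✓; start 203 <= 364? ✓ → yes.
stage3: start 323 < 285? ✗; start 323 <= 364? ✓ → no.
stage4: start 211 < 285? ✓; start 211 <= 364? ✓ → yes.
stage6: start 22 < 285? ✓; start 22 <= 364? ✓ → yes.
stage7: start 304 < 285? ✗; start 304 <= 364? ✓ → no.
stage9: start 230 < 285? ✓; start 230 <= 364? ✓ → yes.
Result: stage2, stage4, stage6, stage9.

stage2, stage4, stage6, stage9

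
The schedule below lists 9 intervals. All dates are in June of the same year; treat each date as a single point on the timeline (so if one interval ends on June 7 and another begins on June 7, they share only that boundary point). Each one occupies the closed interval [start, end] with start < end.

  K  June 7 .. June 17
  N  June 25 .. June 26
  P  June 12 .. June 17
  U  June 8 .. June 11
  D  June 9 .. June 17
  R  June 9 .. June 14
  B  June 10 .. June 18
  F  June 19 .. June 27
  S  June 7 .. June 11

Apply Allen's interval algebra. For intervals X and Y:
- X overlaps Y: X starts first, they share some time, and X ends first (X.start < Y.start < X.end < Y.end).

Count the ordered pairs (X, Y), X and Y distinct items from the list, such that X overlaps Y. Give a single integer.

Checking all 72 ordered pairs for relation 'overlaps'; matching pairs in alphabetical order:
(D, B): D overlaps B ✓
(K, B): K overlaps B ✓
(R, B): R overlaps B ✓
(R, P): R overlaps P ✓
(S, B): S overlaps B ✓
(S, D): S overlaps D ✓
(S, R): S overlaps R ✓
(U, B): U overlaps B ✓
(U, D): U overlaps D ✓
(U, R): U overlaps R ✓
Count: 10.

10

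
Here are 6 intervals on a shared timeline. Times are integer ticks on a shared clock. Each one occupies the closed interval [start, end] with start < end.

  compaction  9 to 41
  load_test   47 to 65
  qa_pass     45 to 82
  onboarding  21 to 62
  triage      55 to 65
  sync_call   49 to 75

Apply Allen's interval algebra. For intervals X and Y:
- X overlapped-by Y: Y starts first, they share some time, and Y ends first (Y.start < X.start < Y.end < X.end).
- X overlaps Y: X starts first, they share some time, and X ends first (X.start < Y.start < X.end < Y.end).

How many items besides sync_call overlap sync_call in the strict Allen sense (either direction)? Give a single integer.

2

Target sync_call = [49, 75].
compaction [9, 41] → before → no.
load_test [47, 65] → overlaps → counts.
onboarding [21, 62] → overlaps → counts.
qa_pass [45, 82] → contains → no.
triage [55, 65] → during → no.
Total: 2.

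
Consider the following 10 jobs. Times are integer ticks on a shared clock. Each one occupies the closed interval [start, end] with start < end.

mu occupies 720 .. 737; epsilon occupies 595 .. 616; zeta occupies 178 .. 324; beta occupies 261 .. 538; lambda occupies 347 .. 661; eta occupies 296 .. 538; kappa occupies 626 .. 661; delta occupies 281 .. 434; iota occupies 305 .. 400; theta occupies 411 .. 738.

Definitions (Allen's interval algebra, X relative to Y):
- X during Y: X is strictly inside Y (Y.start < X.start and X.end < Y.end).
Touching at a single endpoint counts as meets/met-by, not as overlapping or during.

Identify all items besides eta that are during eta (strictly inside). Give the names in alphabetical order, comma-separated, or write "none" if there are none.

iota

Target eta = [296, 538].
beta [261, 538] → finished-by → no.
delta [281, 434] → overlaps → no.
epsilon [595, 616] → after → no.
iota [305, 400] → during → yes.
kappa [626, 661] → after → no.
lambda [347, 661] → overlapped-by → no.
mu [720, 737] → after → no.
theta [411, 738] → overlapped-by → no.
zeta [178, 324] → overlaps → no.
Result: iota.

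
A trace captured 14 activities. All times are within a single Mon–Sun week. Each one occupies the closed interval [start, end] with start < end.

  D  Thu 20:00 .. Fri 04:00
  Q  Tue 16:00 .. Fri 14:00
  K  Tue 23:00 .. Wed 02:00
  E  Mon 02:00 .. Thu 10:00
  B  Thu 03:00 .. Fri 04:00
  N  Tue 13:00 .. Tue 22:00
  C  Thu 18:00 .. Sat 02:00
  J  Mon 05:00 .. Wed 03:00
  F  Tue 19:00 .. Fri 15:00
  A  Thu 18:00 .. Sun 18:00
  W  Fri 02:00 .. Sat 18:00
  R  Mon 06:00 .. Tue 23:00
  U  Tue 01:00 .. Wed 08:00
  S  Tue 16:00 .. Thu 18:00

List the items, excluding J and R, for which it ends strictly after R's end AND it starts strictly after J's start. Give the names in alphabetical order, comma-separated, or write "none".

A, B, C, D, F, K, Q, S, U, W

Conditions: its end is strictly after R's end (X.end > Tue 23:00) AND its start is strictly after J's start (X.start > Mon 05:00).
A: end Sun 18:00 > Tue 23:00? ✓; start Thu 18:00 > Mon 05:00? ✓ → yes.
B: end Fri 04:00 > Tue 23:00? ✓; start Thu 03:00 > Mon 05:00? ✓ → yes.
C: end Sat 02:00 > Tue 23:00? ✓; start Thu 18:00 > Mon 05:00? ✓ → yes.
D: end Fri 04:00 > Tue 23:00? ✓; start Thu 20:00 > Mon 05:00? ✓ → yes.
E: end Thu 10:00 > Tue 23:00? ✓; start Mon 02:00 > Mon 05:00? ✗ → no.
F: end Fri 15:00 > Tue 23:00? ✓; start Tue 19:00 > Mon 05:00? ✓ → yes.
K: end Wed 02:00 > Tue 23:00? ✓; start Tue 23:00 > Mon 05:00? ✓ → yes.
N: end Tue 22:00 > Tue 23:00? ✗; start Tue 13:00 > Mon 05:00? ✓ → no.
Q: end Fri 14:00 > Tue 23:00? ✓; start Tue 16:00 > Mon 05:00? ✓ → yes.
S: end Thu 18:00 > Tue 23:00? ✓; start Tue 16:00 > Mon 05:00? ✓ → yes.
U: end Wed 08:00 > Tue 23:00? ✓; start Tue 01:00 > Mon 05:00? ✓ → yes.
W: end Sat 18:00 > Tue 23:00? ✓; start Fri 02:00 > Mon 05:00? ✓ → yes.
Result: A, B, C, D, F, K, Q, S, U, W.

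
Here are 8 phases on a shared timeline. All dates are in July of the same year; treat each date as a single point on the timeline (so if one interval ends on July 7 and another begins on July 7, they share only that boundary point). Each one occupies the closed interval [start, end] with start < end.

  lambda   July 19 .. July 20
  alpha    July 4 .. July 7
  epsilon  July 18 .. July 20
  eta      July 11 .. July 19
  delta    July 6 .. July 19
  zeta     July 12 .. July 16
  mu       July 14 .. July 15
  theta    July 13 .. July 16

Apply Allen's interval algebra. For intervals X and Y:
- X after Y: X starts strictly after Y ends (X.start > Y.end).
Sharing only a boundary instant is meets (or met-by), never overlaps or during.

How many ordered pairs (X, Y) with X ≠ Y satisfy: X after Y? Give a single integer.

Checking all 56 ordered pairs for relation 'after'; matching pairs in alphabetical order:
(epsilon, alpha): epsilon after alpha ✓
(epsilon, mu): epsilon after mu ✓
(epsilon, theta): epsilon after theta ✓
(epsilon, zeta): epsilon after zeta ✓
(eta, alpha): eta after alpha ✓
(lambda, alpha): lambda after alpha ✓
(lambda, mu): lambda after mu ✓
(lambda, theta): lambda after theta ✓
(lambda, zeta): lambda after zeta ✓
(mu, alpha): mu after alpha ✓
(theta, alpha): theta after alpha ✓
(zeta, alpha): zeta after alpha ✓
Count: 12.

12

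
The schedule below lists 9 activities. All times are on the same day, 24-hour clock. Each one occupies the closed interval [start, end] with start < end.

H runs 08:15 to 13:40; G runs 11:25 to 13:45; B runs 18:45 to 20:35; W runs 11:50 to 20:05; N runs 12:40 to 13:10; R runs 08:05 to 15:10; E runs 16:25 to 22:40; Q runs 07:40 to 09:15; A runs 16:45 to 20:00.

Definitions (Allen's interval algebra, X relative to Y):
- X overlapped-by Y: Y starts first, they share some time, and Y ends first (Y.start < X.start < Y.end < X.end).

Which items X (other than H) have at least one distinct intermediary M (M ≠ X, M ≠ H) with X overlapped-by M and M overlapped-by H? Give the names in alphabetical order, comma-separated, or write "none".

Target H = [08:15, 13:40].
Intermediaries M with M overlapped-by H: G, W.
Via G — items with X overlapped-by G: W.
Via W — items with X overlapped-by W: B, E.
Union: B, E, W.

B, E, W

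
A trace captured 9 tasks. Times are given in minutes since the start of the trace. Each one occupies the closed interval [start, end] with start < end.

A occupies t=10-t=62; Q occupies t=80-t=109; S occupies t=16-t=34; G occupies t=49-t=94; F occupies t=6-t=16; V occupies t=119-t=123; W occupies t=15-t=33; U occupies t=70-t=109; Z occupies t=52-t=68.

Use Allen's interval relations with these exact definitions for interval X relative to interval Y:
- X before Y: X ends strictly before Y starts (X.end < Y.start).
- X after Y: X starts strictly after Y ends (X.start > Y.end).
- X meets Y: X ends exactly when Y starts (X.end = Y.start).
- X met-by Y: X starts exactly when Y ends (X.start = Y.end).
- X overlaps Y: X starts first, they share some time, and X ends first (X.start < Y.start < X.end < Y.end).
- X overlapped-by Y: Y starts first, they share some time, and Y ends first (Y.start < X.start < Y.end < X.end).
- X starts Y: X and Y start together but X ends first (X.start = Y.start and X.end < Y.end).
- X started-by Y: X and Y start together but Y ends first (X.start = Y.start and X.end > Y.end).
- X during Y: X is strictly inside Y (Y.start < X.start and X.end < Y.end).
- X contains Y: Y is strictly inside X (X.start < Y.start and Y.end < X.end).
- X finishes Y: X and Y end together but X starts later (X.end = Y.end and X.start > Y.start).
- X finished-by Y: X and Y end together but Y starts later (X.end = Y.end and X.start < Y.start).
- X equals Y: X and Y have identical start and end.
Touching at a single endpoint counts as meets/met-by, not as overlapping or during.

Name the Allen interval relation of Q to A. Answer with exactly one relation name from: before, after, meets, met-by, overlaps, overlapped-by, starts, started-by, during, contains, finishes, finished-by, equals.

Q = [t=80, t=109]; A = [t=10, t=62].
Compare endpoints: Q.start > A.start, Q.start > A.end, Q.end > A.start, Q.end > A.end.
That pattern is 'after'.

after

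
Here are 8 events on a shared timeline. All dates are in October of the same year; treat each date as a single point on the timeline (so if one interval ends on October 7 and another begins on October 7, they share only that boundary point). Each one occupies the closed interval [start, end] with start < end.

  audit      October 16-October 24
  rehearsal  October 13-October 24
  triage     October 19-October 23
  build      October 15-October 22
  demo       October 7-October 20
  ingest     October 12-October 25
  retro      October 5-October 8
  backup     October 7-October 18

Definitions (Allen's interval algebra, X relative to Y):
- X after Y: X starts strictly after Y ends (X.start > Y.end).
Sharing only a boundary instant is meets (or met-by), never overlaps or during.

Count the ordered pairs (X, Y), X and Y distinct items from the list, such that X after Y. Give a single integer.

Checking all 56 ordered pairs for relation 'after'; matching pairs in alphabetical order:
(audit, retro): audit after retro ✓
(build, retro): build after retro ✓
(ingest, retro): ingest after retro ✓
(rehearsal, retro): rehearsal after retro ✓
(triage, backup): triage after backup ✓
(triage, retro): triage after retro ✓
Count: 6.

6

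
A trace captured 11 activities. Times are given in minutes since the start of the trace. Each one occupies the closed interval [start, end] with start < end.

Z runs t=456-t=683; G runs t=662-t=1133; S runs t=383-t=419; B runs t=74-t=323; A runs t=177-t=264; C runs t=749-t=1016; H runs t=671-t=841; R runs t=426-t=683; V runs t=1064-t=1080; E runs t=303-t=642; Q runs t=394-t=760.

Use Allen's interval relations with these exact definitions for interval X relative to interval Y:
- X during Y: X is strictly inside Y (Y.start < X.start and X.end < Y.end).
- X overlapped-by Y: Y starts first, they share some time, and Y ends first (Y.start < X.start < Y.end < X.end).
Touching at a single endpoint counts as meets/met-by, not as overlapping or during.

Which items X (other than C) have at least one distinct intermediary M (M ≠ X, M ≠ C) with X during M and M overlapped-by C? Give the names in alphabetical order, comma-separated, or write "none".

Target C = [t=749, t=1016].
Intermediaries M with M overlapped-by C: none.
Union: none.

none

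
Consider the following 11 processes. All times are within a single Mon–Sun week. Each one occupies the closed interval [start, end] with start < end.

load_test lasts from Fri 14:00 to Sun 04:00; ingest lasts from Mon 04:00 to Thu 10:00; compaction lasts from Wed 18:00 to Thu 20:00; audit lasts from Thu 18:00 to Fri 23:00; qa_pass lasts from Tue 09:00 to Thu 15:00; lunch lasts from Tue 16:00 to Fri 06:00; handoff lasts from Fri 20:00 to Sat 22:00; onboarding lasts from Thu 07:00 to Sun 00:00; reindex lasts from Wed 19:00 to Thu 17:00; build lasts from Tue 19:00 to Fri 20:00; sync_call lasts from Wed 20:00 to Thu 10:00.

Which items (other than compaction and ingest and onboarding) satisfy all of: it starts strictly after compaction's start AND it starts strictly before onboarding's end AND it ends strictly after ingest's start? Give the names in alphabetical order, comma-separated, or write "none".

audit, handoff, load_test, reindex, sync_call

Conditions: its start is strictly after compaction's start (X.start > Wed 18:00) AND its start is strictly before onboarding's end (X.start < Sun 00:00) AND its end is strictly after ingest's start (X.end > Mon 04:00).
audit: start Thu 18:00 > Wed 18:00? ✓; start Thu 18:00 < Sun 00:00? ✓; end Fri 23:00 > Mon 04:00? ✓ → yes.
build: start Tue 19:00 > Wed 18:00? ✗; start Tue 19:00 < Sun 00:00? ✓; end Fri 20:00 > Mon 04:00? ✓ → no.
handoff: start Fri 20:00 > Wed 18:00? ✓; start Fri 20:00 < Sun 00:00? ✓; end Sat 22:00 > Mon 04:00? ✓ → yes.
load_test: start Fri 14:00 > Wed 18:00? ✓; start Fri 14:00 < Sun 00:00? ✓; end Sun 04:00 > Mon 04:00? ✓ → yes.
lunch: start Tue 16:00 > Wed 18:00? ✗; start Tue 16:00 < Sun 00:00? ✓; end Fri 06:00 > Mon 04:00? ✓ → no.
qa_pass: start Tue 09:00 > Wed 18:00? ✗; start Tue 09:00 < Sun 00:00? ✓; end Thu 15:00 > Mon 04:00? ✓ → no.
reindex: start Wed 19:00 > Wed 18:00? ✓; start Wed 19:00 < Sun 00:00? ✓; end Thu 17:00 > Mon 04:00? ✓ → yes.
sync_call: start Wed 20:00 > Wed 18:00? ✓; start Wed 20:00 < Sun 00:00? ✓; end Thu 10:00 > Mon 04:00? ✓ → yes.
Result: audit, handoff, load_test, reindex, sync_call.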